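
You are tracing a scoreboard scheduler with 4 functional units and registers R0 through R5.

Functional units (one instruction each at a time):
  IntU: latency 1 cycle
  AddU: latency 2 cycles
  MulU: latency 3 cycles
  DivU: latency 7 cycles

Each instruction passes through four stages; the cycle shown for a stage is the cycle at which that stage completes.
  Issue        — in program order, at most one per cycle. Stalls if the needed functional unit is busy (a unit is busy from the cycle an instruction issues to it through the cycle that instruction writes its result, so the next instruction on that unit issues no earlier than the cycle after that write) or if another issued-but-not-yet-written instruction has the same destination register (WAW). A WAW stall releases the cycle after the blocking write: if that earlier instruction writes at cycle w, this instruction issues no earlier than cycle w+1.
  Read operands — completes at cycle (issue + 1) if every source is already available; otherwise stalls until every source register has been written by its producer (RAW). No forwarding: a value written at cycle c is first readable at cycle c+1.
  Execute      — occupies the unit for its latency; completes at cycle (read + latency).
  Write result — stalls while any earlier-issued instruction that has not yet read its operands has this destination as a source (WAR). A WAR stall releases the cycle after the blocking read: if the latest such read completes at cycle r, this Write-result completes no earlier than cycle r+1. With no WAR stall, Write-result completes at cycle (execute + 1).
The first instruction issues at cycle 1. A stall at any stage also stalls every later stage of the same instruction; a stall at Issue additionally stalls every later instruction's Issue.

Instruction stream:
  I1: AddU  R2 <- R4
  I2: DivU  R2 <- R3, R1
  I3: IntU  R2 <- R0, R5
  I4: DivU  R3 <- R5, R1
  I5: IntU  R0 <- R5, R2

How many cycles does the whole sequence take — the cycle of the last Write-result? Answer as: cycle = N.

cycle = 26

I1  is:1  ro:2  ex:4  wr:5
I2  is:6  ro:7  ex:14  wr:15  — WAW R2: wait I1 write@5
I3  is:16  ro:17  ex:18  wr:19  — WAW R2: wait I2 write@15
I4  is:17  ro:18  ex:25  wr:26
I5  is:20  ro:21  ex:22  wr:23  — struct: IntU busy until I3 writes@19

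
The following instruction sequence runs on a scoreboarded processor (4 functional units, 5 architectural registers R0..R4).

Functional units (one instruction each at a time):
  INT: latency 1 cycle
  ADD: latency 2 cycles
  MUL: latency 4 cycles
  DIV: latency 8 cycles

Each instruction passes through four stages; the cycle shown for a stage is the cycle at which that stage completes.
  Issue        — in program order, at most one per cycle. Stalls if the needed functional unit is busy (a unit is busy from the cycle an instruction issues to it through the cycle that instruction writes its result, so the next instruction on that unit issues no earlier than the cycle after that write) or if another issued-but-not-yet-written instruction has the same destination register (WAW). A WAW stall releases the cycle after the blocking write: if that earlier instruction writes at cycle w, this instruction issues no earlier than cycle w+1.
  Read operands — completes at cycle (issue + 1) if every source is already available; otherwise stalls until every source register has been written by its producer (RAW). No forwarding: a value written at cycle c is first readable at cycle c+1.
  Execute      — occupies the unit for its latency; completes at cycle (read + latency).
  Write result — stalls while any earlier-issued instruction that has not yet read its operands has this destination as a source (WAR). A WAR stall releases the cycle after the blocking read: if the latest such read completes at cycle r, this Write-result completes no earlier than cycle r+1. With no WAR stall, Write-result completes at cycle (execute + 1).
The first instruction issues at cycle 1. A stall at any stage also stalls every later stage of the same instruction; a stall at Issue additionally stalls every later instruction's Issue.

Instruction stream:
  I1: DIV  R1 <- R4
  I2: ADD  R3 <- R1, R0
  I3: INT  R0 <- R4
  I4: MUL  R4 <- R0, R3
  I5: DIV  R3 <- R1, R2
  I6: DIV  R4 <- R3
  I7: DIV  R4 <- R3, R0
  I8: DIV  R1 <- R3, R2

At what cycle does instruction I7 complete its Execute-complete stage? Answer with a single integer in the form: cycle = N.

cycle = 47

I1  is:1  ro:2  ex:10  wr:11
I2  is:2  ro:12  ex:14  wr:15  — RAW R1: wait I1 write@11
I3  is:3  ro:4  ex:5  wr:13  — WAR R0: wait I2 read@12
I4  is:4  ro:16  ex:20  wr:21  — RAW R3: wait I2 write@15
I5  is:16  ro:17  ex:25  wr:26  — WAW R3: wait I2 write@15
I6  is:27  ro:28  ex:36  wr:37  — struct: DIV busy until I5 writes@26
I7  is:38  ro:39  ex:47  wr:48  — struct: DIV busy until I6 writes@37
I8  is:49  ro:50  ex:58  wr:59  — struct: DIV busy until I7 writes@48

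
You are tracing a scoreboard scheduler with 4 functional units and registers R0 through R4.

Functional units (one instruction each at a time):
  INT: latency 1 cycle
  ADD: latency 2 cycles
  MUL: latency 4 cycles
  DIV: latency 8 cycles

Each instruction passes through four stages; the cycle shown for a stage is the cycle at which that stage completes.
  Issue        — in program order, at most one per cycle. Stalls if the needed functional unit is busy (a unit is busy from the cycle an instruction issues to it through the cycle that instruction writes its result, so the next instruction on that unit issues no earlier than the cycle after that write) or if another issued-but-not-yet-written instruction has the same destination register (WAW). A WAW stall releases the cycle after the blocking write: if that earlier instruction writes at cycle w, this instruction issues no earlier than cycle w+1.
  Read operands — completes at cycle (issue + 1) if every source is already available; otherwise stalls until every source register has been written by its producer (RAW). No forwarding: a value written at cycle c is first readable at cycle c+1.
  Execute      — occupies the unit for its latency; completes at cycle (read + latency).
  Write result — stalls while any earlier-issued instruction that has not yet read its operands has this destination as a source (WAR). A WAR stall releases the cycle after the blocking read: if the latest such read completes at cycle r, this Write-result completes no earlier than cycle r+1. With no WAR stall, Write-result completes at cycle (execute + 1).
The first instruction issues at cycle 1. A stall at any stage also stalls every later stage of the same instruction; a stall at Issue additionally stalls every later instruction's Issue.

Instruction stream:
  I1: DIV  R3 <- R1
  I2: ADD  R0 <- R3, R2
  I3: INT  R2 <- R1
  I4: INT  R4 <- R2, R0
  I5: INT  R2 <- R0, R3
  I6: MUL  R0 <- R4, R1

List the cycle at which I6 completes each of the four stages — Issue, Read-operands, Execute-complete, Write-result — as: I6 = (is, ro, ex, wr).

I6 = (20, 21, 25, 26)

[1] I1 dispatched to DIV
[2] I1 operands ready · I2 dispatched to ADD
[3] I3 dispatched to INT
[4] I3 operands ready
[5] I3 complete
[10] I1 complete
[11] R3←I1
[12] I2 operands ready
[13] R2←I3
[14] I2 complete · I4 dispatched to INT
[15] R0←I2
[16] I4 operands ready
[17] I4 complete
[18] R4←I4
[19] I5 dispatched to INT
[20] I5 operands ready · I6 dispatched to MUL
[21] I5 complete · I6 operands ready
[22] R2←I5
[25] I6 complete
[26] R0←I6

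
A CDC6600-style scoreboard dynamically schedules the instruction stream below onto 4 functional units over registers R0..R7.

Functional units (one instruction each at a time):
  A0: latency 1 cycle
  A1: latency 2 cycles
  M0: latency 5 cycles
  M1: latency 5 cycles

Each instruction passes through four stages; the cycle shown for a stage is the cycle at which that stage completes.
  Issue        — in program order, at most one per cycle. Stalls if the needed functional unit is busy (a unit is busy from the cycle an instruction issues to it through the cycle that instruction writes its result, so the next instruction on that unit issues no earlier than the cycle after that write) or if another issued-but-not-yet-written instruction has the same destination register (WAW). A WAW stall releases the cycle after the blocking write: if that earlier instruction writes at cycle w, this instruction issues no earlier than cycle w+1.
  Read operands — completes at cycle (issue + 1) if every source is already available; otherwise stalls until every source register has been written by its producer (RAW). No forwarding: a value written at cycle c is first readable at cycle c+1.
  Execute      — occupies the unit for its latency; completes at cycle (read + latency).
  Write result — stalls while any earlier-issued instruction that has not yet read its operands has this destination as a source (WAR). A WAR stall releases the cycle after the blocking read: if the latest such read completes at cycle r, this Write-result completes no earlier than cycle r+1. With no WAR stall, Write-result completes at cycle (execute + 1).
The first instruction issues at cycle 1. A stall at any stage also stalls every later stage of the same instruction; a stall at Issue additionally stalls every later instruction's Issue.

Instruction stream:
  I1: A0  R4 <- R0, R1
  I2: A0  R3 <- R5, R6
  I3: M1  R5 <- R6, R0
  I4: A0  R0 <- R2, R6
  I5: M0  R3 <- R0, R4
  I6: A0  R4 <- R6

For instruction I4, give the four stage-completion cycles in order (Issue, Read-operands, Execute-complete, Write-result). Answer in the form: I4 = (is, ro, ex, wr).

I4 = (9, 10, 11, 12)

t=1  I1 issues→A0
t=2  I1 reads
t=3  I1 exec-done
t=4  I1 writes R4
t=5  I2 issues→A0
t=6  I2 reads, I3 issues→M1
t=7  I2 exec-done, I3 reads
t=8  I2 writes R3
t=9  I4 issues→A0
t=10  I4 reads, I5 issues→M0
t=11  I4 exec-done
t=12  I3 exec-done, I4 writes R0
t=13  I3 writes R5, I5 reads, I6 issues→A0
t=14  I6 reads
t=15  I6 exec-done
t=16  I6 writes R4
t=18  I5 exec-done
t=19  I5 writes R3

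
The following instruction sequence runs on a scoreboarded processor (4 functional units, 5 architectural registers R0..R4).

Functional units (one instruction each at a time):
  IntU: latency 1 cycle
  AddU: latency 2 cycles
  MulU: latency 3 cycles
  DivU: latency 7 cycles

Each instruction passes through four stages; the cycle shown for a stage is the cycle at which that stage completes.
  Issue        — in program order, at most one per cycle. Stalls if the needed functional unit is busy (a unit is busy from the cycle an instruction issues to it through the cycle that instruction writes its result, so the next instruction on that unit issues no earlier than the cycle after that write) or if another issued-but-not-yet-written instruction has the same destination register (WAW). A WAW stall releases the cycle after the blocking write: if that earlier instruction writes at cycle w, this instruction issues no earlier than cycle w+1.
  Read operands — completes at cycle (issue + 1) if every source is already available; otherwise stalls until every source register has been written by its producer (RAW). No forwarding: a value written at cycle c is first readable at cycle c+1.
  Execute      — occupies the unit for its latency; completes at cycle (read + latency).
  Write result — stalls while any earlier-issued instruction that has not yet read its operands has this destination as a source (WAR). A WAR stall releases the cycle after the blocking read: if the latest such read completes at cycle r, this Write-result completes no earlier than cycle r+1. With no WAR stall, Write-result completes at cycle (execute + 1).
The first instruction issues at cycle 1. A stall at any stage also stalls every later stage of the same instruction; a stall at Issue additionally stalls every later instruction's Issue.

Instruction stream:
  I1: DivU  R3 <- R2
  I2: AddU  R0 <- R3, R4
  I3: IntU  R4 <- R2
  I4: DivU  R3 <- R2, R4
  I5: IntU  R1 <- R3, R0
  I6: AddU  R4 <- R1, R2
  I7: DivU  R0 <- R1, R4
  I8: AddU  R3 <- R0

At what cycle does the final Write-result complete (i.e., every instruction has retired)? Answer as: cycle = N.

cycle = 41

c1: I1→DivU
c2: I1 RO · I2→AddU
c3: I3→IntU
c4: I3 RO
c5: I3 EX
c9: I1 EX
c10: I1 WR R3
c11: I2 RO · I4→DivU
c12: I3 WR R4
c13: I2 EX · I4 RO · I5→IntU
c14: I2 WR R0
c15: I6→AddU
c20: I4 EX
c21: I4 WR R3
c22: I5 RO · I7→DivU
c23: I5 EX
c24: I5 WR R1
c25: I6 RO
c27: I6 EX
c28: I6 WR R4
c29: I7 RO · I8→AddU
c36: I7 EX
c37: I7 WR R0
c38: I8 RO
c40: I8 EX
c41: I8 WR R3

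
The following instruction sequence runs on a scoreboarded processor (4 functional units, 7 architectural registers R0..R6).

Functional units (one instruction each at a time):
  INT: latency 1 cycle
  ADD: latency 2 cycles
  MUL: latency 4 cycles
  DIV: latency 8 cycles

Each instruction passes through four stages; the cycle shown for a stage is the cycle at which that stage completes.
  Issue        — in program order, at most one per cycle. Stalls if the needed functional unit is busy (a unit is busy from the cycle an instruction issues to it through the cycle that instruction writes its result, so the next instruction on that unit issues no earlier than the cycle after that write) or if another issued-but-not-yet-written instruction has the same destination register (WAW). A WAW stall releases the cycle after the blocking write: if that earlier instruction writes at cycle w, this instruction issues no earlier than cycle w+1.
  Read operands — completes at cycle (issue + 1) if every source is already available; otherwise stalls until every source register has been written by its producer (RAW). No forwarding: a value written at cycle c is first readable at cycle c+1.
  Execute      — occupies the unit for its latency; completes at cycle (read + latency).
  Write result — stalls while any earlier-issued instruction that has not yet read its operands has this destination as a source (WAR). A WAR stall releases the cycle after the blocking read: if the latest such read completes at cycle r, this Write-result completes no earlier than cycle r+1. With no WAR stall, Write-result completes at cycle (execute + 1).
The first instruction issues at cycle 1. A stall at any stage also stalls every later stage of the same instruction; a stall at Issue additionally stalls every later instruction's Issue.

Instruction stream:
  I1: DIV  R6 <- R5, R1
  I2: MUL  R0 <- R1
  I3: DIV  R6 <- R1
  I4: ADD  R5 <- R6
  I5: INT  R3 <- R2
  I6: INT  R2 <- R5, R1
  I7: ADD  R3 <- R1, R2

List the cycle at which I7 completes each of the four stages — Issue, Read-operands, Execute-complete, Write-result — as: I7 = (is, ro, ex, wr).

I7 = (27, 30, 32, 33)

t=1  I1 issues→DIV
t=2  I1 reads | I2 issues→MUL
t=3  I2 reads
t=7  I2 exec-done
t=8  I2 writes R0
t=10  I1 exec-done
t=11  I1 writes R6
t=12  I3 issues→DIV
t=13  I3 reads | I4 issues→ADD
t=14  I5 issues→INT
t=15  I5 reads
t=16  I5 exec-done
t=17  I5 writes R3
t=18  I6 issues→INT
t=21  I3 exec-done
t=22  I3 writes R6
t=23  I4 reads
t=25  I4 exec-done
t=26  I4 writes R5
t=27  I6 reads | I7 issues→ADD
t=28  I6 exec-done
t=29  I6 writes R2
t=30  I7 reads
t=32  I7 exec-done
t=33  I7 writes R3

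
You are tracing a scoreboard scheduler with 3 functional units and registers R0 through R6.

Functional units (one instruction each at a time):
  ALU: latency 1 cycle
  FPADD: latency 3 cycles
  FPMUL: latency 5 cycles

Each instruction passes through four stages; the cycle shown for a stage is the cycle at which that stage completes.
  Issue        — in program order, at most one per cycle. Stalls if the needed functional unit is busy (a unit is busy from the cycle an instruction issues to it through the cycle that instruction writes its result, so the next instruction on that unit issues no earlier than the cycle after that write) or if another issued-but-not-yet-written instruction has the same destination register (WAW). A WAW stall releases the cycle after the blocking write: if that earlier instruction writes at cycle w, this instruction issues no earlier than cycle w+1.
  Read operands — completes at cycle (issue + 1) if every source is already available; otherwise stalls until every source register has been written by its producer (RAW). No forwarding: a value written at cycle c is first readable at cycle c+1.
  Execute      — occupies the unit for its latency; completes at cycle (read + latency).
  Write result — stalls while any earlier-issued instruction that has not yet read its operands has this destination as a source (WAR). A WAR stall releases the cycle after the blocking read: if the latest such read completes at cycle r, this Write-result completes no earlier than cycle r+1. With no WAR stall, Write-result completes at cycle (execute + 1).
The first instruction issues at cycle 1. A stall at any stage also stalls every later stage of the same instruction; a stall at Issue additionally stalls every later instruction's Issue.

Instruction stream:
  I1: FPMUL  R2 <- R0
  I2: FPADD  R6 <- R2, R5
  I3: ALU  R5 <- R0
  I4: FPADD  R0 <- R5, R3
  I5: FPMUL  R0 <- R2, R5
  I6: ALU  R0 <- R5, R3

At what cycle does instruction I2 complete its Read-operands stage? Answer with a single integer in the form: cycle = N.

t=1  I1 dispatched to FPMUL
t=2  I1 operands ready | I2 dispatched to FPADD
t=3  I3 dispatched to ALU
t=4  I3 operands ready
t=5  I3 complete
t=7  I1 complete
t=8  R2←I1
t=9  I2 operands ready
t=10  R5←I3
t=12  I2 complete
t=13  R6←I2
t=14  I4 dispatched to FPADD
t=15  I4 operands ready
t=18  I4 complete
t=19  R0←I4
t=20  I5 dispatched to FPMUL
t=21  I5 operands ready
t=26  I5 complete
t=27  R0←I5
t=28  I6 dispatched to ALU
t=29  I6 operands ready
t=30  I6 complete
t=31  R0←I6

cycle = 9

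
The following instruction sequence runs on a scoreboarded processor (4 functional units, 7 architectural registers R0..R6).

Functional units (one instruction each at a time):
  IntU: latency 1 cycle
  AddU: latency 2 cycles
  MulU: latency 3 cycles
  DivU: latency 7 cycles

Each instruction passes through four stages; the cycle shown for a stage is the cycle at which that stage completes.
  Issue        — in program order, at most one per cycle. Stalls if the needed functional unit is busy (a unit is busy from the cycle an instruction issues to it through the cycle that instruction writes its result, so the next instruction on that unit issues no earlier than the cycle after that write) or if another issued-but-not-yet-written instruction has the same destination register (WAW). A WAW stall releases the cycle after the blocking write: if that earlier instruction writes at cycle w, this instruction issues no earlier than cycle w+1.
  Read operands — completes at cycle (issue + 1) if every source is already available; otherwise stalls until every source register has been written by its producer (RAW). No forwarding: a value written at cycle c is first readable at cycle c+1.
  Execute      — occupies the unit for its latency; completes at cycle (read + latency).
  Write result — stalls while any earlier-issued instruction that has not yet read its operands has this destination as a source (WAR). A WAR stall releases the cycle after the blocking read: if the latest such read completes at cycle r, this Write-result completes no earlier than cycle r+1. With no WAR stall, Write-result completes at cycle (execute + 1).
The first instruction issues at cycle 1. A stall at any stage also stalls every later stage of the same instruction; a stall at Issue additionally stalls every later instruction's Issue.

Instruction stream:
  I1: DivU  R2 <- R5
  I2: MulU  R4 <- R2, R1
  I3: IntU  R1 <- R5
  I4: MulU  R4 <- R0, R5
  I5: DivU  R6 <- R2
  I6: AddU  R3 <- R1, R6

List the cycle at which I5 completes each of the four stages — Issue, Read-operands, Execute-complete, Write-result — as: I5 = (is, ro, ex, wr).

c1: I1 issues→DivU
c2: I1 reads | I2 issues→MulU
c3: I3 issues→IntU
c4: I3 reads
c5: I3 exec-done
c9: I1 exec-done
c10: I1 writes R2
c11: I2 reads
c12: I3 writes R1
c14: I2 exec-done
c15: I2 writes R4
c16: I4 issues→MulU
c17: I4 reads | I5 issues→DivU
c18: I5 reads | I6 issues→AddU
c20: I4 exec-done
c21: I4 writes R4
c25: I5 exec-done
c26: I5 writes R6
c27: I6 reads
c29: I6 exec-done
c30: I6 writes R3

I5 = (17, 18, 25, 26)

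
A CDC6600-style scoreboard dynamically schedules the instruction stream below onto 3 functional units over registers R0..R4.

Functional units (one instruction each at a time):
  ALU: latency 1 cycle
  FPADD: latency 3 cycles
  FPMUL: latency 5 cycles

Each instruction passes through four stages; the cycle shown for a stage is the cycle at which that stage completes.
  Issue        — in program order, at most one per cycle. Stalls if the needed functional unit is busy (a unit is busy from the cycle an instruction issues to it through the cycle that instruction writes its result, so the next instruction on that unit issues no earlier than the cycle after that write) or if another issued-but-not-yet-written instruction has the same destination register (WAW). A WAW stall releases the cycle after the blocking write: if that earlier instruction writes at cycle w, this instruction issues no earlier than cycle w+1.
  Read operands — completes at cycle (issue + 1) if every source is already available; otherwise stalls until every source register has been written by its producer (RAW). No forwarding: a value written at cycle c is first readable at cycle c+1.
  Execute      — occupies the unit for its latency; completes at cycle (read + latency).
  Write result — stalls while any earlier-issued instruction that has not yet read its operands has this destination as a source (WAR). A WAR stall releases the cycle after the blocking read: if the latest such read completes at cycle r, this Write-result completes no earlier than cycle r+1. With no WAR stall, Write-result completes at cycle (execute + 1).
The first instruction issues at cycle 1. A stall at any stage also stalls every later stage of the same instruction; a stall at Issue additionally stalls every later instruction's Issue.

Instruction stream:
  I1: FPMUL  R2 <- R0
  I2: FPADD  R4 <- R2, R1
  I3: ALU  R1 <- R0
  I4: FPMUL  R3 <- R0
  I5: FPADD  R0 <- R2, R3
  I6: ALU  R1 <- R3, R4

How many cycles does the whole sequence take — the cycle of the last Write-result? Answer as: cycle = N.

cycle 1: I1→FPMUL
cycle 2: I1 RO | I2→FPADD
cycle 3: I3→ALU
cycle 4: I3 RO
cycle 5: I3 EX
cycle 7: I1 EX
cycle 8: I1 WR R2
cycle 9: I2 RO | I4→FPMUL
cycle 10: I3 WR R1 | I4 RO
cycle 12: I2 EX
cycle 13: I2 WR R4
cycle 14: I5→FPADD
cycle 15: I4 EX | I6→ALU
cycle 16: I4 WR R3
cycle 17: I5 RO | I6 RO
cycle 18: I6 EX
cycle 19: I6 WR R1
cycle 20: I5 EX
cycle 21: I5 WR R0

cycle = 21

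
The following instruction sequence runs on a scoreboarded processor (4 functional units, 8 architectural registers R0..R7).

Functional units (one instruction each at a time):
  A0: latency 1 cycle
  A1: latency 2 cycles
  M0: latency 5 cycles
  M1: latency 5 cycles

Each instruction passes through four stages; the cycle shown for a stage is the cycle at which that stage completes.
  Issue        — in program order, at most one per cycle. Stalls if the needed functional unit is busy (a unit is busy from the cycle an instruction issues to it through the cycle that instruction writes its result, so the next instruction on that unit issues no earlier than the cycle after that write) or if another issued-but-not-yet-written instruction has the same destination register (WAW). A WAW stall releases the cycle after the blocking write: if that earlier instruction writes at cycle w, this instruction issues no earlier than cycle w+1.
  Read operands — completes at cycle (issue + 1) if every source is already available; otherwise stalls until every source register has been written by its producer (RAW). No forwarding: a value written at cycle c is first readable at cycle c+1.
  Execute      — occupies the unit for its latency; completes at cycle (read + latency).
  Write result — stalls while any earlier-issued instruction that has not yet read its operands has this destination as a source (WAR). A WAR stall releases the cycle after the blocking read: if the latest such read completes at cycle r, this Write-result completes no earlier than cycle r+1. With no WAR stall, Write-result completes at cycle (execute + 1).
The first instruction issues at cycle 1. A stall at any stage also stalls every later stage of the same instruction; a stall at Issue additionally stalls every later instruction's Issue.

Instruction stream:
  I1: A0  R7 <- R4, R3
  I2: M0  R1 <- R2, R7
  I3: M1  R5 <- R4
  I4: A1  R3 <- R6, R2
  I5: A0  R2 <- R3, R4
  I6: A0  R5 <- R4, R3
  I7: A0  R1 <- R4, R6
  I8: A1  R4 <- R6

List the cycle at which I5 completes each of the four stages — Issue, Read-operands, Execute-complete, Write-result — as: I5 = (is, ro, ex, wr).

1) issue 1, read 2, done 3, write 4
2) issue 2, read 5, done 10, write 11  <RAW R7: wait I1 write@4>
3) issue 3, read 4, done 9, write 10
4) issue 4, read 5, done 7, write 8
5) issue 5, read 9, done 10, write 11  <RAW R3: wait I4 write@8>
6) issue 12, read 13, done 14, write 15  <struct: A0 busy until I5 writes@11>
7) issue 16, read 17, done 18, write 19  <struct: A0 busy until I6 writes@15>
8) issue 17, read 18, done 20, write 21

I5 = (5, 9, 10, 11)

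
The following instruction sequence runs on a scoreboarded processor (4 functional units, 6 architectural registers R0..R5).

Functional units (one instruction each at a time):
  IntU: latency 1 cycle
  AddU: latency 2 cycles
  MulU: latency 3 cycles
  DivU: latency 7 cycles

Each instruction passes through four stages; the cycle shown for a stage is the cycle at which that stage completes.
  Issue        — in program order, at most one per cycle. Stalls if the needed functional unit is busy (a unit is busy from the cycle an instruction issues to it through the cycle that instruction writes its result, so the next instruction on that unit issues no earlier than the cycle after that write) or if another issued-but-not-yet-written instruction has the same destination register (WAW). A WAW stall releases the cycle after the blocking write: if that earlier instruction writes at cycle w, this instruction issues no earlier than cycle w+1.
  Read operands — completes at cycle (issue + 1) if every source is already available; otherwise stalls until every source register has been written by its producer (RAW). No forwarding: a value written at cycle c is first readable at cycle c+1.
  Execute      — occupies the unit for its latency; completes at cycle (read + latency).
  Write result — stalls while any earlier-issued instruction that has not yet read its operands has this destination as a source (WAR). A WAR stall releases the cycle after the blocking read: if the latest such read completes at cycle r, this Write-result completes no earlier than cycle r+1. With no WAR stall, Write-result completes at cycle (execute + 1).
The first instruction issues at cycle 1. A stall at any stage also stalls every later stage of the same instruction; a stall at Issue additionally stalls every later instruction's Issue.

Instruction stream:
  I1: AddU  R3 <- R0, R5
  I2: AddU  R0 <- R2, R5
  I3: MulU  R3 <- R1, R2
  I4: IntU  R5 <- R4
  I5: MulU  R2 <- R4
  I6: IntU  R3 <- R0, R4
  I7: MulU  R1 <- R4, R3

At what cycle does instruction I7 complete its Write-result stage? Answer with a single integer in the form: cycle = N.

cycle = 24

[I1] 1/2/4/5
[I2] 6/7/9/10  (struct: AddU busy until I1 writes@5)
[I3] 7/8/11/12
[I4] 8/9/10/11
[I5] 13/14/17/18  (struct: MulU busy until I3 writes@12)
[I6] 14/15/16/17
[I7] 19/20/23/24  (struct: MulU busy until I5 writes@18)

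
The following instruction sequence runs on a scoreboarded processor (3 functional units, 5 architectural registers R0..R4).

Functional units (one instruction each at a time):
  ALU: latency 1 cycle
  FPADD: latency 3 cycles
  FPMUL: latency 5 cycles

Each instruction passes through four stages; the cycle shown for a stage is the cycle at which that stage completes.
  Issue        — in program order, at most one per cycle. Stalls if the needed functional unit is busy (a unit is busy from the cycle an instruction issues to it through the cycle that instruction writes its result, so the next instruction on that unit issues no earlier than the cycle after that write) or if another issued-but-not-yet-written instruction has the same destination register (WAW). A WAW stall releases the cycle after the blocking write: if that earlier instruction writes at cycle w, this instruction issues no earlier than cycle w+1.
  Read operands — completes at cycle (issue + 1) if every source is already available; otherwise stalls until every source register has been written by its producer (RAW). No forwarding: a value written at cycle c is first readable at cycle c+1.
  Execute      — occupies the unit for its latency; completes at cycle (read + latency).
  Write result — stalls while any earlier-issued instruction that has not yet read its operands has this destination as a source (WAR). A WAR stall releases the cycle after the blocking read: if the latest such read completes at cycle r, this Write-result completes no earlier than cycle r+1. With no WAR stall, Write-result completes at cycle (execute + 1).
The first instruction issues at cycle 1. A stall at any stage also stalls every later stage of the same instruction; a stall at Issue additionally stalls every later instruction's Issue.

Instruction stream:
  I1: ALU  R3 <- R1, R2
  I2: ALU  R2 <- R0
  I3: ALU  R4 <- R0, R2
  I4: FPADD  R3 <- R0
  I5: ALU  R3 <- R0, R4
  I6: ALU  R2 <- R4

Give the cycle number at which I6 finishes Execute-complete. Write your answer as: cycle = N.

cycle 1: issue I1 (ALU)
cycle 2: I1 read-ops
cycle 3: I1 finished on ALU
cycle 4: I1→R3
cycle 5: issue I2 (ALU)
cycle 6: I2 read-ops
cycle 7: I2 finished on ALU
cycle 8: I2→R2
cycle 9: issue I3 (ALU)
cycle 10: I3 read-ops; issue I4 (FPADD)
cycle 11: I3 finished on ALU; I4 read-ops
cycle 12: I3→R4
cycle 14: I4 finished on FPADD
cycle 15: I4→R3
cycle 16: issue I5 (ALU)
cycle 17: I5 read-ops
cycle 18: I5 finished on ALU
cycle 19: I5→R3
cycle 20: issue I6 (ALU)
cycle 21: I6 read-ops
cycle 22: I6 finished on ALU
cycle 23: I6→R2

cycle = 22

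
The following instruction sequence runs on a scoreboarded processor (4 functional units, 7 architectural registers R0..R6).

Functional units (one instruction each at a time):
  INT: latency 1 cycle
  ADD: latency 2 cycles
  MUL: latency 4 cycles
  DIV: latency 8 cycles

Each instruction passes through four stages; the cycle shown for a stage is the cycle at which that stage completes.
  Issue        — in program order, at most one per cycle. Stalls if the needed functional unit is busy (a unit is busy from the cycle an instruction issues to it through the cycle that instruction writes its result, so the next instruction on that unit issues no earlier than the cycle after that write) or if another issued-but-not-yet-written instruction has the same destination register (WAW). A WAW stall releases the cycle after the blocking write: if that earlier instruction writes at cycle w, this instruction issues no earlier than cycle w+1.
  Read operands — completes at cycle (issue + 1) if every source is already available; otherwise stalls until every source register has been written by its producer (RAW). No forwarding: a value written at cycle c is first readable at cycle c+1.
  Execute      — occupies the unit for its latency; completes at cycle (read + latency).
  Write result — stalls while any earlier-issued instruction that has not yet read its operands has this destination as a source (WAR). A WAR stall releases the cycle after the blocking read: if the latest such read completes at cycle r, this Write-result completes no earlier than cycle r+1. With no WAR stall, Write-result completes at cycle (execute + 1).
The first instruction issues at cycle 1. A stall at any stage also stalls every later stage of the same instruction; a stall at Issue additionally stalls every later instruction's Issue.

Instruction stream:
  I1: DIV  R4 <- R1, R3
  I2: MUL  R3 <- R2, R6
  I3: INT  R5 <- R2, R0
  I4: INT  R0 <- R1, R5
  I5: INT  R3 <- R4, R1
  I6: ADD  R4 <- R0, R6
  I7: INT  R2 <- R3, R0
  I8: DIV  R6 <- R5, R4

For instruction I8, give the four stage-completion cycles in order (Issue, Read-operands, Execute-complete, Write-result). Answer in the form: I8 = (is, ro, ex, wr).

I8 = (16, 17, 25, 26)

1) issue 1, read 2, done 10, write 11
2) issue 2, read 3, done 7, write 8
3) issue 3, read 4, done 5, write 6
4) issue 7, read 8, done 9, write 10  <struct: INT busy until I3 writes@6>
5) issue 11, read 12, done 13, write 14  <struct: INT busy until I4 writes@10>
6) issue 12, read 13, done 15, write 16
7) issue 15, read 16, done 17, write 18  <struct: INT busy until I5 writes@14>
8) issue 16, read 17, done 25, write 26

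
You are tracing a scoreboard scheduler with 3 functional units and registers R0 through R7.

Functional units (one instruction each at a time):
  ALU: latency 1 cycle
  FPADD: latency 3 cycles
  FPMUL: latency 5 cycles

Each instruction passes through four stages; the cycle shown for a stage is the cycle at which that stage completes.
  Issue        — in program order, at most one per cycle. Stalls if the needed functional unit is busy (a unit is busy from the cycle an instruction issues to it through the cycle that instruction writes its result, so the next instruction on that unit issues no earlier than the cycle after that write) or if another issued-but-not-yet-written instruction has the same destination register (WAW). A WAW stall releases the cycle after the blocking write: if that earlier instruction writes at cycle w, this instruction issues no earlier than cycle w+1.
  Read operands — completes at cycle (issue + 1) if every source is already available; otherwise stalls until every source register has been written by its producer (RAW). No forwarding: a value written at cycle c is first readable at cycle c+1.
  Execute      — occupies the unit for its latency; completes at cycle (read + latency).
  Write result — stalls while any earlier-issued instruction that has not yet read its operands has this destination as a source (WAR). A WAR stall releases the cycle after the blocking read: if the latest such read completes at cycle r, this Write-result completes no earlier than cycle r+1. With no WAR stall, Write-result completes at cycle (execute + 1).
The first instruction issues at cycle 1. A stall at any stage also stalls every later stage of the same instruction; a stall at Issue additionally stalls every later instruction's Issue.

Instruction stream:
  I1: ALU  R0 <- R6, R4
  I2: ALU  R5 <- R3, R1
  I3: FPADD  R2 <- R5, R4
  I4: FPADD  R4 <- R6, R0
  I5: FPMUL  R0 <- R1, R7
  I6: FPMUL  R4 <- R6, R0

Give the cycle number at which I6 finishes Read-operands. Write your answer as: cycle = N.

[1] issue I1 (ALU)
[2] I1 read-ops
[3] I1 finished on ALU
[4] I1→R0
[5] issue I2 (ALU)
[6] I2 read-ops · issue I3 (FPADD)
[7] I2 finished on ALU
[8] I2→R5
[9] I3 read-ops
[12] I3 finished on FPADD
[13] I3→R2
[14] issue I4 (FPADD)
[15] I4 read-ops · issue I5 (FPMUL)
[16] I5 read-ops
[18] I4 finished on FPADD
[19] I4→R4
[21] I5 finished on FPMUL
[22] I5→R0
[23] issue I6 (FPMUL)
[24] I6 read-ops
[29] I6 finished on FPMUL
[30] I6→R4

cycle = 24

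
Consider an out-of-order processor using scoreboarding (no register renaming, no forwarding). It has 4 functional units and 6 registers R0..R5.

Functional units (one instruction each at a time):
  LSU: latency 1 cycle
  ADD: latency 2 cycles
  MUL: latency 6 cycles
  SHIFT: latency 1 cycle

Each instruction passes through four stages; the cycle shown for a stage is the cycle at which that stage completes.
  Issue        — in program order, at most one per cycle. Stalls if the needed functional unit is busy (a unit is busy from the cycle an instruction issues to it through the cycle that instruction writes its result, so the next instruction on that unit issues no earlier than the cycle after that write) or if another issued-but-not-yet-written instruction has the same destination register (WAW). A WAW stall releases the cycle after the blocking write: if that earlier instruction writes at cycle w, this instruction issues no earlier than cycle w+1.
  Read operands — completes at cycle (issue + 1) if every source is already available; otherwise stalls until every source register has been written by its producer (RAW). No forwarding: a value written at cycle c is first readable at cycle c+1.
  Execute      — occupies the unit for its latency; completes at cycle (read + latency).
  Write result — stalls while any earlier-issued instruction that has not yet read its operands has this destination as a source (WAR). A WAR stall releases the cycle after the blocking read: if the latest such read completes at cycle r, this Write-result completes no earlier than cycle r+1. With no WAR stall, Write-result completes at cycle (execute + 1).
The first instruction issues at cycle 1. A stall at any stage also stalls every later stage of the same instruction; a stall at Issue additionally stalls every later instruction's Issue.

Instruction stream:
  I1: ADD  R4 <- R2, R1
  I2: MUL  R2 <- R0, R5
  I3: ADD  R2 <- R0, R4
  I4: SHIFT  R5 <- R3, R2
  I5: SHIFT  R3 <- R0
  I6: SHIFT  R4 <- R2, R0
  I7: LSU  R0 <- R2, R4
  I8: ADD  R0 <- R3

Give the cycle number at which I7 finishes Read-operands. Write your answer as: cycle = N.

cycle = 27

I1 -> (1, 2, 4, 5)
I2 -> (2, 3, 9, 10)
I3 -> (11, 12, 14, 15)  // WAW R2: wait I2 write@10
I4 -> (12, 16, 17, 18)  // RAW R2: wait I3 write@15
I5 -> (19, 20, 21, 22)  // struct: SHIFT busy until I4 writes@18
I6 -> (23, 24, 25, 26)  // struct: SHIFT busy until I5 writes@22
I7 -> (24, 27, 28, 29)  // RAW R4: wait I6 write@26
I8 -> (30, 31, 33, 34)  // WAW R0: wait I7 write@29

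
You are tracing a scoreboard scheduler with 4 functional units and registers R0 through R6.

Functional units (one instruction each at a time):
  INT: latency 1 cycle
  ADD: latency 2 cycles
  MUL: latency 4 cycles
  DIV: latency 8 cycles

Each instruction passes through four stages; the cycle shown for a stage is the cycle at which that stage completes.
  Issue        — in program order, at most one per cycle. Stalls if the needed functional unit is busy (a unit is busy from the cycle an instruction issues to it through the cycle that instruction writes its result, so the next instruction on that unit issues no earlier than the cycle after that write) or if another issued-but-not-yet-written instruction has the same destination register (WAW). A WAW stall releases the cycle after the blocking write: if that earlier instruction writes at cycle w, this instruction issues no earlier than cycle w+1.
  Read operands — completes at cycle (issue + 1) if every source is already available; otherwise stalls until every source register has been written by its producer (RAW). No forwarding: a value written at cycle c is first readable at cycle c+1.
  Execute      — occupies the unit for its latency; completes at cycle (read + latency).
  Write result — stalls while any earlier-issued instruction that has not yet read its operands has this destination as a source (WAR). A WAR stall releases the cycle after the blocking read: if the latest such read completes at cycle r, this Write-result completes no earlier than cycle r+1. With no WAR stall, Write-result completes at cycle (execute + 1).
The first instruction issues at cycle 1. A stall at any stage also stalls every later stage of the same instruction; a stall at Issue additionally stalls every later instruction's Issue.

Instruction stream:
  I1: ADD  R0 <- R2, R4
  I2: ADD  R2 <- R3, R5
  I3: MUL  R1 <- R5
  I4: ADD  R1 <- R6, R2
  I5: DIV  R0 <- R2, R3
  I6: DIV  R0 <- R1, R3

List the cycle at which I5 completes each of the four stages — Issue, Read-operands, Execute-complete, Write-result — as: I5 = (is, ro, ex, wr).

[1] I1 issues→ADD
[2] I1 reads
[4] I1 exec-done
[5] I1 writes R0
[6] I2 issues→ADD
[7] I2 reads, I3 issues→MUL
[8] I3 reads
[9] I2 exec-done
[10] I2 writes R2
[12] I3 exec-done
[13] I3 writes R1
[14] I4 issues→ADD
[15] I4 reads, I5 issues→DIV
[16] I5 reads
[17] I4 exec-done
[18] I4 writes R1
[24] I5 exec-done
[25] I5 writes R0
[26] I6 issues→DIV
[27] I6 reads
[35] I6 exec-done
[36] I6 writes R0

I5 = (15, 16, 24, 25)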